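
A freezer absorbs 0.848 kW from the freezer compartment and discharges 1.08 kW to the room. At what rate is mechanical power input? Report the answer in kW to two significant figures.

For a cyclic device the first law requires Q̇_H = Q̇_C + Ẇ.
Ẇ = Q̇_H − Q̇_C = 0.2320 kW.

0.23 kW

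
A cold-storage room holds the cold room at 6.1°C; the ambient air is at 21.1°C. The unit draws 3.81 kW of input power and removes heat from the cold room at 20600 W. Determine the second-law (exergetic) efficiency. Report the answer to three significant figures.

0.290

Converting, Q̇_C = 20600 W = 20.60 kW, so COP_actual = Q̇_C/Ẇ = 20.60/3.810 = 5.407.
In absolute terms T_C = 279.25 K and T_H = 294.25 K, so ΔT = 15.00 K.
COP_Carnot = T_C/ΔT = 279.25/15.00 = 18.62.
η_II = COP_actual/COP_Carnot = 5.407/18.62 = 0.2904.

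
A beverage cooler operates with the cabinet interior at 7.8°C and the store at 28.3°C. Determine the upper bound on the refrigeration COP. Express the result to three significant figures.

In absolute terms T_C = 280.95 K and T_H = 301.45 K, so ΔT = 20.50 K.
For a reversible cycle, COP_Carnot = T_C/ΔT = 280.95/20.50 = 13.70.

13.7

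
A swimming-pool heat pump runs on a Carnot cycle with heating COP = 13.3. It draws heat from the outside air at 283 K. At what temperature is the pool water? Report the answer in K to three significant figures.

COP_HP = T_H/(T_H − T_C) rearranges to T_H = COP·T_C/(COP − 1).
With T_C = 283.00 K, T_H = 13.3 × 283.00/12.30 = 306.01 K.

306 K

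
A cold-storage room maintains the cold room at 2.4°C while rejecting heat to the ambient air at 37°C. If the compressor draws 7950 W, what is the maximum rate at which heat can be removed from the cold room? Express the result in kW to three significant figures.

63.3 kW

In absolute terms T_C = 275.55 K and T_H = 310.15 K, so ΔT = 34.60 K.
COP_Carnot = T_C/ΔT = 275.55/34.60 = 7.964.
Q̇_max = COP_Carnot × Ẇ = 7.964 × 7950 W = 63310 W = 63.31 kW.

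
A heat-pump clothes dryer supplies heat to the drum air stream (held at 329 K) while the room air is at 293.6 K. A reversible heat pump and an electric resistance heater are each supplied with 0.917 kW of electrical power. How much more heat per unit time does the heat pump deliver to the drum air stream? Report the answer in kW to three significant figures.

The reservoir spacing is ΔT = 329 − 293.6 = 35.40 K.
COP_Carnot = T_H/ΔT = 329.00/35.40 = 9.294.
The heat pump delivers Q̇_H = COP × Ẇ = 8.522 kW; the resistance heater delivers Ẇ = 0.9170 kW.
Extra = (COP − 1)·Ẇ = 7.605 kW.

7.61 kW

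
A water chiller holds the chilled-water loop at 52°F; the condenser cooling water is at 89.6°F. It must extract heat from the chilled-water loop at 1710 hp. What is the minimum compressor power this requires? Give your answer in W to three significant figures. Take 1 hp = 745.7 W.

In absolute terms T_C = 284.26 K and T_H = 305.15 K, so ΔT = 20.89 K.
COP_Carnot = T_C/ΔT = 284.26/20.89 = 13.61.
Ẇ_min = Q̇/COP_Carnot = 1710/13.61 = 125.7 hp = 93700 W.

93700 W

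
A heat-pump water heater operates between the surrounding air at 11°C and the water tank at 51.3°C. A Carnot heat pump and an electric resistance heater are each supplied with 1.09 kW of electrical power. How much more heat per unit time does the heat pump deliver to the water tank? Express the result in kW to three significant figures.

7.69 kW

In absolute terms T_C = 284.15 K and T_H = 324.45 K, so ΔT = 40.30 K.
COP_Carnot = T_H/ΔT = 324.45/40.30 = 8.051.
The heat pump delivers Q̇_H = COP × Ẇ = 8.775 kW; the resistance heater delivers Ẇ = 1.090 kW.
Extra = (COP − 1)·Ẇ = 7.685 kW.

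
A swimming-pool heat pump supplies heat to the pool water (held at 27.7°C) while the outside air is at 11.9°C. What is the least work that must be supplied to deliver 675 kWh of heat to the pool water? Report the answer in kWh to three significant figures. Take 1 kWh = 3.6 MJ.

35.4 kWh

In absolute terms T_C = 285.05 K and T_H = 300.85 K, so ΔT = 15.80 K.
The reversible limit is COP_HP = T_H/ΔT = 19.04, so W_min = Q_H/COP = Q_H·ΔT/T_H.
W_min = 675.0 × 15.80/300.85 = 35.45 kWh.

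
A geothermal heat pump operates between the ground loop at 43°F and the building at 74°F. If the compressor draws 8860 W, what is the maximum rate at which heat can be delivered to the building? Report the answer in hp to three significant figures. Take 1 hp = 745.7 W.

In absolute terms T_C = 279.26 K and T_H = 296.48 K, so ΔT = 17.22 K.
COP_Carnot = T_H/ΔT = 296.48/17.22 = 17.22.
Q̇_max = COP_Carnot × Ẇ = 17.22 × 8860 W = 152500 W = 204.5 hp.

205 hp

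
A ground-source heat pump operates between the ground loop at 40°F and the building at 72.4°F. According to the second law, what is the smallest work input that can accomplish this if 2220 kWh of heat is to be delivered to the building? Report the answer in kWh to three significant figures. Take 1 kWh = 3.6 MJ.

In absolute terms T_C = 277.59 K and T_H = 295.59 K, so ΔT = 18.00 K.
The reversible limit is COP_HP = T_H/ΔT = 16.42, so W_min = Q_H/COP = Q_H·ΔT/T_H.
W_min = 2220 × 18.00/295.59 = 135.2 kWh.

135 kWh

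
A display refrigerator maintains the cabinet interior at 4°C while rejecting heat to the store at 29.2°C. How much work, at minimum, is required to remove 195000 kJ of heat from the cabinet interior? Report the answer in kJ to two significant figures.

In absolute terms T_C = 277.15 K and T_H = 302.35 K, so ΔT = 25.20 K.
The reversible limit is COP_R = T_C/ΔT = 11.00, so W_min = Q_C/COP = Q_C·ΔT/T_C.
W_min = 195000 × 25.20/277.15 = 17730 kJ.

18000 kJ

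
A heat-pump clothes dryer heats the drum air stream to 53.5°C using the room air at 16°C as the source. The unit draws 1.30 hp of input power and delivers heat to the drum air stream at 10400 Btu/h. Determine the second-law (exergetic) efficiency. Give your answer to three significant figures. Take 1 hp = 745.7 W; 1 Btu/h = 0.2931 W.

Converting, Q̇_H = 10400 Btu/h = 4.088 hp, so COP_actual = Q̇_H/Ẇ = 4.088/1.300 = 3.144.
In absolute terms T_C = 289.15 K and T_H = 326.65 K, so ΔT = 37.50 K.
COP_Carnot = T_H/ΔT = 326.65/37.50 = 8.711.
η_II = COP_actual/COP_Carnot = 3.144/8.711 = 0.3610.

0.361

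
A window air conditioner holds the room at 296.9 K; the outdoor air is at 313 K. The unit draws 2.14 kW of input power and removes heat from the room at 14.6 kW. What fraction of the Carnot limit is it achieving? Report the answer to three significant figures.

0.370

COP_actual = Q̇_C/Ẇ = 14.60/2.140 = 6.822.
The reservoir spacing is ΔT = 313 − 296.9 = 16.10 K.
COP_Carnot = T_C/ΔT = 296.90/16.10 = 18.44.
η_II = COP_actual/COP_Carnot = 6.822/18.44 = 0.3700.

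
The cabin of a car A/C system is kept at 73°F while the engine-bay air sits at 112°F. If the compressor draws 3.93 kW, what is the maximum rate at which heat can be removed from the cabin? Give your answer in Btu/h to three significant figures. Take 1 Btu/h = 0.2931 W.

183000 Btu/h

In absolute terms T_C = 295.93 K and T_H = 317.59 K, so ΔT = 21.67 K.
COP_Carnot = T_C/ΔT = 295.93/21.67 = 13.66.
Q̇_max = COP_Carnot × Ẇ = 13.66 × 3.930 kW = 53.68 kW = 183100 Btu/h.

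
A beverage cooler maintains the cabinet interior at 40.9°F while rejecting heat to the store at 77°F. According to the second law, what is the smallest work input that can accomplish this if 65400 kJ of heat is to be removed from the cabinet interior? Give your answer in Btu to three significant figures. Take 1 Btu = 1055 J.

4470 Btu

In absolute terms T_C = 278.09 K and T_H = 298.15 K, so ΔT = 20.06 K.
The reversible limit is COP_R = T_C/ΔT = 13.87, so W_min = Q_C/COP = Q_C·ΔT/T_C.
W_min = 65400 × 20.06/278.09 = 4717 kJ = 4471 Btu.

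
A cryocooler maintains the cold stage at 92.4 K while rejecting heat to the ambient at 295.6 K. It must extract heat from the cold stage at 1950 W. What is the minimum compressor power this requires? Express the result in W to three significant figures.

4290 W

The reservoir spacing is ΔT = 295.6 − 92.4 = 203.2 K.
COP_Carnot = T_C/ΔT = 92.40/203.2 = 0.4547.
Ẇ_min = Q̇/COP_Carnot = 1950/0.4547 = 4288 W.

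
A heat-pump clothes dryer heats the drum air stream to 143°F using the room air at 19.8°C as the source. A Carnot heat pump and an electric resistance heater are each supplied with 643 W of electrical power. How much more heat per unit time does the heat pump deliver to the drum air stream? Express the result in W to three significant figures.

In absolute terms T_C = 292.95 K and T_H = 334.82 K, so ΔT = 41.87 K.
COP_Carnot = T_H/ΔT = 334.82/41.87 = 7.997.
The heat pump delivers Q̇_H = COP × Ẇ = 5142 W; the resistance heater delivers Ẇ = 643.0 W.
Extra = (COP − 1)·Ẇ = 4499 W.

4500 W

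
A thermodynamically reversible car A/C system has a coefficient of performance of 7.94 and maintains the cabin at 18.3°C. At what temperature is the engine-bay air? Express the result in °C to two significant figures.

55 °C

COP_R = T_C/(T_H − T_C) gives T_H − T_C = T_C/COP.
With T_C = 291.45 K, T_H = 291.45 × (1 + 1/7.94) = 328.16 K.
Converting, 328.16 K = 55.01°C.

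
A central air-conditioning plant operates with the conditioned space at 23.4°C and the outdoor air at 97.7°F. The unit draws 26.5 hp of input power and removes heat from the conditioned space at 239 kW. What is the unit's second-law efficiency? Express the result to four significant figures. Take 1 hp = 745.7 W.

Converting, Q̇_C = 239.0 kW = 320.5 hp, so COP_actual = Q̇_C/Ẇ = 320.5/26.50 = 12.09.
In absolute terms T_C = 296.55 K and T_H = 309.65 K, so ΔT = 13.10 K.
COP_Carnot = T_C/ΔT = 296.55/13.10 = 22.64.
η_II = COP_actual/COP_Carnot = 12.09/22.64 = 0.5343.

0.5343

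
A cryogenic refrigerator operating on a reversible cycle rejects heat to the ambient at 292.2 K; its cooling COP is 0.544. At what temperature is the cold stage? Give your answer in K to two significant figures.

100 K

For a Carnot refrigerator COP_R = T_C/(T_H − T_C), so T_C = COP·T_H/(1 + COP).
With T_H = 292.20 K, T_C = 0.544 × 292.20/1.544 = 102.95 K.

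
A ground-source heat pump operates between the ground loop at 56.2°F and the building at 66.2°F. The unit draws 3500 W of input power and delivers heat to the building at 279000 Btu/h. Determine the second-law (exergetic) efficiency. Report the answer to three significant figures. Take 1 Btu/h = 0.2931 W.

0.444

Converting, Q̇_H = 279000 Btu/h = 81770 W, so COP_actual = Q̇_H/Ẇ = 81770/3500 = 23.36.
In absolute terms T_C = 286.59 K and T_H = 292.15 K, so ΔT = 5.556 K.
COP_Carnot = T_H/ΔT = 292.15/5.556 = 52.59.
η_II = COP_actual/COP_Carnot = 23.36/52.59 = 0.4443.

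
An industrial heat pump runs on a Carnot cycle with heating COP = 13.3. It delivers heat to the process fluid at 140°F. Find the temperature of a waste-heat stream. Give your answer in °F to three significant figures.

COP_HP = T_H/(T_H − T_C) gives T_H − T_C = T_H/COP.
With T_H = 333.15 K, T_C = 333.15 × (1 − 1/13.3) = 308.10 K.
Converting, 308.10 K = 94.91°F.

94.9 °F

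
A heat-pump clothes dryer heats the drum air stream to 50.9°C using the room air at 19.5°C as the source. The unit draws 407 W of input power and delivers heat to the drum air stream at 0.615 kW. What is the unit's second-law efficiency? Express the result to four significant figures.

Converting, Q̇_H = 0.6150 kW = 615.0 W, so COP_actual = Q̇_H/Ẇ = 615.0/407.0 = 1.511.
In absolute terms T_C = 292.65 K and T_H = 324.05 K, so ΔT = 31.40 K.
COP_Carnot = T_H/ΔT = 324.05/31.40 = 10.32.
η_II = COP_actual/COP_Carnot = 1.511/10.32 = 0.1464.

0.1464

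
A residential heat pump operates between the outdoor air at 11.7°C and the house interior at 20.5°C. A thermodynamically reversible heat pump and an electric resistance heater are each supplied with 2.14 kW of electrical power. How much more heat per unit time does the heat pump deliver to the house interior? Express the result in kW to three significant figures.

In absolute terms T_C = 284.85 K and T_H = 293.65 K, so ΔT = 8.800 K.
COP_Carnot = T_H/ΔT = 293.65/8.800 = 33.37.
The heat pump delivers Q̇_H = COP × Ẇ = 71.41 kW; the resistance heater delivers Ẇ = 2.140 kW.
Extra = (COP − 1)·Ẇ = 69.27 kW.

69.3 kW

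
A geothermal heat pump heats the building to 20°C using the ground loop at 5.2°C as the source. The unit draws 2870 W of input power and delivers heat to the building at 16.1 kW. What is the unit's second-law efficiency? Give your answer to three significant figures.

0.283

Converting, Q̇_H = 16.10 kW = 16100 W, so COP_actual = Q̇_H/Ẇ = 16100/2870 = 5.610.
In absolute terms T_C = 278.35 K and T_H = 293.15 K, so ΔT = 14.80 K.
COP_Carnot = T_H/ΔT = 293.15/14.80 = 19.81.
η_II = COP_actual/COP_Carnot = 5.610/19.81 = 0.2832.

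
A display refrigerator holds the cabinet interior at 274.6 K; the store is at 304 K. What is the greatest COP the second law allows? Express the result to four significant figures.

The reservoir spacing is ΔT = 304 − 274.6 = 29.40 K.
For a reversible cycle, COP_Carnot = T_C/ΔT = 274.60/29.40 = 9.340.

9.340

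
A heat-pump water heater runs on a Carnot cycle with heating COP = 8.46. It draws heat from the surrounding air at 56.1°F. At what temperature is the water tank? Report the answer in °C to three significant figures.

51.8 °C

COP_HP = T_H/(T_H − T_C) rearranges to T_H = COP·T_C/(COP − 1).
With T_C = 286.54 K, T_H = 8.46 × 286.54/7.460 = 324.95 K.
Converting, 324.95 K = 51.80°C.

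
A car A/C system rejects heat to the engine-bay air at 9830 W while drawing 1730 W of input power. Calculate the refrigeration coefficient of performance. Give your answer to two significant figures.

4.7

The first law gives Q̇_H = Q̇_C + Ẇ, so the three rates are Q̇_C = 8100, Q̇_H = 9830, Ẇ = 1730 W.
COP_R = Q̇_C/Ẇ = 8100/1730 = 4.682.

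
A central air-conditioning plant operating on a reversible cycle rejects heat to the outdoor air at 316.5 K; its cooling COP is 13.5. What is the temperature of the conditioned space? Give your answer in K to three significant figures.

For a Carnot refrigerator COP_R = T_C/(T_H − T_C), so T_C = COP·T_H/(1 + COP).
With T_H = 316.50 K, T_C = 13.5 × 316.50/14.50 = 294.67 K.

295 K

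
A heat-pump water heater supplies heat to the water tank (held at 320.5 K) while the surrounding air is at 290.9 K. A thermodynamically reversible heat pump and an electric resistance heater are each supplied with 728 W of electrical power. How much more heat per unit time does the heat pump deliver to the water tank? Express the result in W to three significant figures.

7150 W

The reservoir spacing is ΔT = 320.5 − 290.9 = 29.60 K.
COP_Carnot = T_H/ΔT = 320.50/29.60 = 10.83.
The heat pump delivers Q̇_H = COP × Ẇ = 7883 W; the resistance heater delivers Ẇ = 728.0 W.
Extra = (COP − 1)·Ẇ = 7155 W.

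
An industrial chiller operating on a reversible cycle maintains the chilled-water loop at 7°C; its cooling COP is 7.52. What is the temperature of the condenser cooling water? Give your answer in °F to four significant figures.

COP_R = T_C/(T_H − T_C) gives T_H − T_C = T_C/COP.
With T_C = 280.15 K, T_H = 280.15 × (1 + 1/7.52) = 317.40 K.
Converting, 317.40 K = 111.66°F.

111.7 °F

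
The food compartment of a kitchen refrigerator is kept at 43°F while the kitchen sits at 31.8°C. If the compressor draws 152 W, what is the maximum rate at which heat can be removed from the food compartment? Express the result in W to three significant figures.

1650 W

In absolute terms T_C = 279.26 K and T_H = 304.95 K, so ΔT = 25.69 K.
COP_Carnot = T_C/ΔT = 279.26/25.69 = 10.87.
Q̇_max = COP_Carnot × Ẇ = 10.87 × 152.0 W = 1652 W.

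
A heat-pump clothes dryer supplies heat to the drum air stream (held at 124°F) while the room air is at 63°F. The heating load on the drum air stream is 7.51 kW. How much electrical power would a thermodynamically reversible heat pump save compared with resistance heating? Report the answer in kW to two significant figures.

In absolute terms T_C = 290.37 K and T_H = 324.26 K, so ΔT = 33.89 K.
COP_Carnot = T_H/ΔT = 324.26/33.89 = 9.568.
Resistance heating needs Ẇ_res = Q̇_H = 7.510 kW; the reversible heat pump needs only Ẇ_hp = Q̇_H/COP = 0.7849 kW.
Saving = 7.510 − 0.7849 = 6.725 kW.

6.7 kW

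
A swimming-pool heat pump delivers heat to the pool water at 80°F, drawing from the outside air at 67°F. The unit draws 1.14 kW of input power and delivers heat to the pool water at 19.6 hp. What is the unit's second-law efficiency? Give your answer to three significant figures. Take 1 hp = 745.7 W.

0.309

Converting, Q̇_H = 19.60 hp = 14.62 kW, so COP_actual = Q̇_H/Ẇ = 14.62/1.140 = 12.82.
In absolute terms T_C = 292.59 K and T_H = 299.82 K, so ΔT = 7.222 K.
COP_Carnot = T_H/ΔT = 299.82/7.222 = 41.51.
η_II = COP_actual/COP_Carnot = 12.82/41.51 = 0.3088.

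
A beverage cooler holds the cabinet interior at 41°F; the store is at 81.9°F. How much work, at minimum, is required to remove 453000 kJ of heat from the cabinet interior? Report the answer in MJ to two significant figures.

37 MJ

In absolute terms T_C = 278.15 K and T_H = 300.87 K, so ΔT = 22.72 K.
The reversible limit is COP_R = T_C/ΔT = 12.24, so W_min = Q_C/COP = Q_C·ΔT/T_C.
W_min = 453000 × 22.72/278.15 = 37010 kJ = 37.01 MJ.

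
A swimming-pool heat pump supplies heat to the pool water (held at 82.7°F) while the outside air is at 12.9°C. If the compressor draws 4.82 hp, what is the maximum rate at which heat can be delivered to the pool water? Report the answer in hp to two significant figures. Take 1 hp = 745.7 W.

In absolute terms T_C = 286.05 K and T_H = 301.32 K, so ΔT = 15.27 K.
COP_Carnot = T_H/ΔT = 301.32/15.27 = 19.74.
Q̇_max = COP_Carnot × Ẇ = 19.74 × 4.820 hp = 95.13 hp.

95 hp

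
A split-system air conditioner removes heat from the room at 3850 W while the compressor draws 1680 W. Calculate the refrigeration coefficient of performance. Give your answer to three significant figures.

2.29

The first law gives Q̇_H = Q̇_C + Ẇ, so the three rates are Q̇_C = 3850, Q̇_H = 5530, Ẇ = 1680 W.
COP_R = Q̇_C/Ẇ = 3850/1680 = 2.292.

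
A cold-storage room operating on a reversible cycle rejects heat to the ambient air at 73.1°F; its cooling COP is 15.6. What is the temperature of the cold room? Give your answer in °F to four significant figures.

41.01 °F

For a Carnot refrigerator COP_R = T_C/(T_H − T_C), so T_C = COP·T_H/(1 + COP).
With T_H = 295.98 K, T_C = 15.6 × 295.98/16.60 = 278.15 K.
Converting, 278.15 K = 41.01°F.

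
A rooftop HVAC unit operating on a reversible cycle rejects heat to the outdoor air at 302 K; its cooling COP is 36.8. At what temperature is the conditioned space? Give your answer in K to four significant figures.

294.0 K

For a Carnot refrigerator COP_R = T_C/(T_H − T_C), so T_C = COP·T_H/(1 + COP).
With T_H = 302.00 K, T_C = 36.8 × 302.00/37.80 = 294.01 K.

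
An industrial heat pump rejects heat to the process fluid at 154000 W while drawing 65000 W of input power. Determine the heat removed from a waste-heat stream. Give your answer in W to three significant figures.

89000 W

For a cyclic device the first law requires Q̇_H = Q̇_C + Ẇ.
Q̇_C = Q̇_H − Ẇ = 89000 W.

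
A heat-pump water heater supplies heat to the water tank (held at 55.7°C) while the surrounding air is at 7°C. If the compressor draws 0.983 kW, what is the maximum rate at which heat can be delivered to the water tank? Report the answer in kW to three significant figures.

6.64 kW

In absolute terms T_C = 280.15 K and T_H = 328.85 K, so ΔT = 48.70 K.
COP_Carnot = T_H/ΔT = 328.85/48.70 = 6.753.
Q̇_max = COP_Carnot × Ẇ = 6.753 × 0.9830 kW = 6.638 kW.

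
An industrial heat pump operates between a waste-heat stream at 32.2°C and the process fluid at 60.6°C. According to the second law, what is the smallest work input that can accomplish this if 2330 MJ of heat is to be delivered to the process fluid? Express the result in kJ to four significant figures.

198300 kJ

In absolute terms T_C = 305.35 K and T_H = 333.75 K, so ΔT = 28.40 K.
The reversible limit is COP_HP = T_H/ΔT = 11.75, so W_min = Q_H/COP = Q_H·ΔT/T_H.
W_min = 2330 × 28.40/333.75 = 198.3 MJ = 198300 kJ.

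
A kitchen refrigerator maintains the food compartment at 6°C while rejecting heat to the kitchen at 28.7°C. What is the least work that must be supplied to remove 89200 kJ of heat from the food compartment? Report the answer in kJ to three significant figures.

7250 kJ

In absolute terms T_C = 279.15 K and T_H = 301.85 K, so ΔT = 22.70 K.
The reversible limit is COP_R = T_C/ΔT = 12.30, so W_min = Q_C/COP = Q_C·ΔT/T_C.
W_min = 89200 × 22.70/279.15 = 7254 kJ.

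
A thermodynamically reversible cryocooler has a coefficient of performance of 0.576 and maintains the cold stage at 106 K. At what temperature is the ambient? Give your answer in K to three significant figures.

290 K

COP_R = T_C/(T_H − T_C) gives T_H − T_C = T_C/COP.
With T_C = 106.00 K, T_H = 106.00 × (1 + 1/0.576) = 290.03 K.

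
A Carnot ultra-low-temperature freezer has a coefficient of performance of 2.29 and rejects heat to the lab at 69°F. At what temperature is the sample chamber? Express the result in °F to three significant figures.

-91.7 °F

For a Carnot refrigerator COP_R = T_C/(T_H − T_C), so T_C = COP·T_H/(1 + COP).
With T_H = 293.71 K, T_C = 2.29 × 293.71/3.290 = 204.43 K.
Converting, 204.43 K = -91.69°F.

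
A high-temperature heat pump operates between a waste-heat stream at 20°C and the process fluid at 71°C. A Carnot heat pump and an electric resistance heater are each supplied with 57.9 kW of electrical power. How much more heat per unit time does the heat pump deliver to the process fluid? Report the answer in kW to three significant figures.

333 kW

In absolute terms T_C = 293.15 K and T_H = 344.15 K, so ΔT = 51.00 K.
COP_Carnot = T_H/ΔT = 344.15/51.00 = 6.748.
The heat pump delivers Q̇_H = COP × Ẇ = 390.7 kW; the resistance heater delivers Ẇ = 57.90 kW.
Extra = (COP − 1)·Ẇ = 332.8 kW.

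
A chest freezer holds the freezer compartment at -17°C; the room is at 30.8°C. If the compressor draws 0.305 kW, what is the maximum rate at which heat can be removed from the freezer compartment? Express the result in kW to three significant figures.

In absolute terms T_C = 256.15 K and T_H = 303.95 K, so ΔT = 47.80 K.
COP_Carnot = T_C/ΔT = 256.15/47.80 = 5.359.
Q̇_max = COP_Carnot × Ẇ = 5.359 × 0.3050 kW = 1.634 kW.

1.63 kW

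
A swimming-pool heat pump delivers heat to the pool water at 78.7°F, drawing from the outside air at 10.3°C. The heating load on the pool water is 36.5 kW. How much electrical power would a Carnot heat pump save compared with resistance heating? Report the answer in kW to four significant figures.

34.59 kW

In absolute terms T_C = 283.45 K and T_H = 299.09 K, so ΔT = 15.64 K.
COP_Carnot = T_H/ΔT = 299.09/15.64 = 19.12.
Resistance heating needs Ẇ_res = Q̇_H = 36.50 kW; the reversible heat pump needs only Ẇ_hp = Q̇_H/COP = 1.909 kW.
Saving = 36.50 − 1.909 = 34.59 kW.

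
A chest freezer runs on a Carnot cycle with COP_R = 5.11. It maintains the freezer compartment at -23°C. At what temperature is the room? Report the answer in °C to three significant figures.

26.0 °C

COP_R = T_C/(T_H − T_C) gives T_H − T_C = T_C/COP.
With T_C = 250.15 K, T_H = 250.15 × (1 + 1/5.11) = 299.10 K.
Converting, 299.10 K = 25.95°C.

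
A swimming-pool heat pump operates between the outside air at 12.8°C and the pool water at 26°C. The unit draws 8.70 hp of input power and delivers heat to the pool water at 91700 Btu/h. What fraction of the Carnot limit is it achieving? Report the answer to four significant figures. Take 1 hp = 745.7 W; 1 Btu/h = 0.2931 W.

0.1828

Converting, Q̇_H = 91700 Btu/h = 36.04 hp, so COP_actual = Q̇_H/Ẇ = 36.04/8.700 = 4.143.
In absolute terms T_C = 285.95 K and T_H = 299.15 K, so ΔT = 13.20 K.
COP_Carnot = T_H/ΔT = 299.15/13.20 = 22.66.
η_II = COP_actual/COP_Carnot = 4.143/22.66 = 0.1828.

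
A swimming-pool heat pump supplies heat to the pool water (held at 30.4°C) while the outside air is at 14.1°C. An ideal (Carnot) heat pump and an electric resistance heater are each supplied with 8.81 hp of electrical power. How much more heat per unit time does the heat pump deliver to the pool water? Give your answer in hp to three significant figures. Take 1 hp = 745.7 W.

155 hp

In absolute terms T_C = 287.25 K and T_H = 303.55 K, so ΔT = 16.30 K.
COP_Carnot = T_H/ΔT = 303.55/16.30 = 18.62.
The heat pump delivers Q̇_H = COP × Ẇ = 164.1 hp; the resistance heater delivers Ẇ = 8.810 hp.
Extra = (COP − 1)·Ẇ = 155.3 hp.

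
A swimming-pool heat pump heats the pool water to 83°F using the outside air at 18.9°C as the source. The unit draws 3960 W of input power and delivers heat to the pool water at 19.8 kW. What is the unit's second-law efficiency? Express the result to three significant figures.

0.156

Converting, Q̇_H = 19.80 kW = 19800 W, so COP_actual = Q̇_H/Ẇ = 19800/3960 = 5.000.
In absolute terms T_C = 292.05 K and T_H = 301.48 K, so ΔT = 9.433 K.
COP_Carnot = T_H/ΔT = 301.48/9.433 = 31.96.
η_II = COP_actual/COP_Carnot = 5.000/31.96 = 0.1564.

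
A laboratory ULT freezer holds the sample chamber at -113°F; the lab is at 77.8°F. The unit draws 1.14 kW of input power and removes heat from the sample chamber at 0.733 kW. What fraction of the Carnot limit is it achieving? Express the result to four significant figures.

0.3539

COP_actual = Q̇_C/Ẇ = 0.7330/1.140 = 0.6430.
In absolute terms T_C = 192.59 K and T_H = 298.59 K, so ΔT = 106.0 K.
COP_Carnot = T_C/ΔT = 192.59/106.0 = 1.817.
η_II = COP_actual/COP_Carnot = 0.6430/1.817 = 0.3539.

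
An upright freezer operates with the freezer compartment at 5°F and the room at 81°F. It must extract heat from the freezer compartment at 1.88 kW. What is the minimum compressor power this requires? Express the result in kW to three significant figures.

In absolute terms T_C = 258.15 K and T_H = 300.37 K, so ΔT = 42.22 K.
COP_Carnot = T_C/ΔT = 258.15/42.22 = 6.114.
Ẇ_min = Q̇/COP_Carnot = 1.880/6.114 = 0.3075 kW.

0.307 kW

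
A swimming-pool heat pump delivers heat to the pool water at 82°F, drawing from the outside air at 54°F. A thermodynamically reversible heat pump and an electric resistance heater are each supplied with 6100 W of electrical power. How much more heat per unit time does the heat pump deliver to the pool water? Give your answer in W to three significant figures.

112000 W

In absolute terms T_C = 285.37 K and T_H = 300.93 K, so ΔT = 15.56 K.
COP_Carnot = T_H/ΔT = 300.93/15.56 = 19.35.
The heat pump delivers Q̇_H = COP × Ẇ = 118000 W; the resistance heater delivers Ẇ = 6100 W.
Extra = (COP − 1)·Ẇ = 111900 W.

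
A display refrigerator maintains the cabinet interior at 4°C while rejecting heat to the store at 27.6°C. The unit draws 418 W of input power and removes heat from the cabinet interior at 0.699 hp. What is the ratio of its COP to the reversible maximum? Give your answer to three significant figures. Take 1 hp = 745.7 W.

Converting, Q̇_C = 0.6990 hp = 521.2 W, so COP_actual = Q̇_C/Ẇ = 521.2/418.0 = 1.247.
In absolute terms T_C = 277.15 K and T_H = 300.75 K, so ΔT = 23.60 K.
COP_Carnot = T_C/ΔT = 277.15/23.60 = 11.74.
η_II = COP_actual/COP_Carnot = 1.247/11.74 = 0.1062.

0.106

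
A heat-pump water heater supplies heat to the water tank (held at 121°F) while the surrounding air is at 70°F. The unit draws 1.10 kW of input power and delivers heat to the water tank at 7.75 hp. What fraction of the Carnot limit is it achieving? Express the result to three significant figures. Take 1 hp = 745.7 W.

0.461

Converting, Q̇_H = 7.750 hp = 5.779 kW, so COP_actual = Q̇_H/Ẇ = 5.779/1.100 = 5.254.
In absolute terms T_C = 294.26 K and T_H = 322.59 K, so ΔT = 28.33 K.
COP_Carnot = T_H/ΔT = 322.59/28.33 = 11.39.
η_II = COP_actual/COP_Carnot = 5.254/11.39 = 0.4614.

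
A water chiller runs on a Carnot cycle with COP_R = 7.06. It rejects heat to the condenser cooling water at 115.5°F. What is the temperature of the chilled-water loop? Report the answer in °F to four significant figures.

For a Carnot refrigerator COP_R = T_C/(T_H − T_C), so T_C = COP·T_H/(1 + COP).
With T_H = 319.54 K, T_C = 7.06 × 319.54/8.060 = 279.89 K.
Converting, 279.89 K = 44.14°F.

44.14 °F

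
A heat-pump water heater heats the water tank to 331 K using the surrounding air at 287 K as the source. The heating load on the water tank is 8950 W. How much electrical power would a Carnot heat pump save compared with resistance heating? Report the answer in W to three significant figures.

The reservoir spacing is ΔT = 331 − 287 = 44.00 K.
COP_Carnot = T_H/ΔT = 331.00/44.00 = 7.523.
Resistance heating needs Ẇ_res = Q̇_H = 8950 W; the reversible heat pump needs only Ẇ_hp = Q̇_H/COP = 1190 W.
Saving = 8950 − 1190 = 7760 W.

7760 W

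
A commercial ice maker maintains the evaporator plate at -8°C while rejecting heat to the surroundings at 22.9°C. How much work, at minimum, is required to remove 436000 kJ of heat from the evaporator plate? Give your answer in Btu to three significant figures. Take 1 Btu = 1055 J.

In absolute terms T_C = 265.15 K and T_H = 296.05 K, so ΔT = 30.90 K.
The reversible limit is COP_R = T_C/ΔT = 8.581, so W_min = Q_C/COP = Q_C·ΔT/T_C.
W_min = 436000 × 30.90/265.15 = 50810 kJ = 48160 Btu.

48200 Btu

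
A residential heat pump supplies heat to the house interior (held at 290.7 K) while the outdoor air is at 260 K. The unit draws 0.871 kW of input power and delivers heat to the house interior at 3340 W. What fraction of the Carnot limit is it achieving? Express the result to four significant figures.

0.4050

Converting, Q̇_H = 3340 W = 3.340 kW, so COP_actual = Q̇_H/Ẇ = 3.340/0.8710 = 3.835.
The reservoir spacing is ΔT = 290.7 − 260 = 30.70 K.
COP_Carnot = T_H/ΔT = 290.70/30.70 = 9.469.
η_II = COP_actual/COP_Carnot = 3.835/9.469 = 0.4050.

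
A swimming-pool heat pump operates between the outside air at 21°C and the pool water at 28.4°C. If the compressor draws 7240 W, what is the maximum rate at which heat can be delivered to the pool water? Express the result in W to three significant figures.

In absolute terms T_C = 294.15 K and T_H = 301.55 K, so ΔT = 7.400 K.
COP_Carnot = T_H/ΔT = 301.55/7.400 = 40.75.
Q̇_max = COP_Carnot × Ẇ = 40.75 × 7240 W = 295000 W.

295000 W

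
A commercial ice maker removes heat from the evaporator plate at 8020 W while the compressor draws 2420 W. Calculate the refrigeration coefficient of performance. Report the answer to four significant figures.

3.314

The first law gives Q̇_H = Q̇_C + Ẇ, so the three rates are Q̇_C = 8020, Q̇_H = 10440, Ẇ = 2420 W.
COP_R = Q̇_C/Ẇ = 8020/2420 = 3.314.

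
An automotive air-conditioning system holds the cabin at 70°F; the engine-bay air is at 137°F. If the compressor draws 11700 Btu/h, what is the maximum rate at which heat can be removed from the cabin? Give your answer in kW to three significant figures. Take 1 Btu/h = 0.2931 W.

27.1 kW

In absolute terms T_C = 294.26 K and T_H = 331.48 K, so ΔT = 37.22 K.
COP_Carnot = T_C/ΔT = 294.26/37.22 = 7.906.
Q̇_max = COP_Carnot × Ẇ = 7.906 × 11700 Btu/h = 92490 Btu/h = 27.11 kW.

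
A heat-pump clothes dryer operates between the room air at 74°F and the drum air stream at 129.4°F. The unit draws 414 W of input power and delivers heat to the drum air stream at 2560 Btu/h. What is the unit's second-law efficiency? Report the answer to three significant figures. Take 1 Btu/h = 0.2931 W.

Converting, Q̇_H = 2560 Btu/h = 750.3 W, so COP_actual = Q̇_H/Ẇ = 750.3/414.0 = 1.812.
In absolute terms T_C = 296.48 K and T_H = 327.26 K, so ΔT = 30.78 K.
COP_Carnot = T_H/ΔT = 327.26/30.78 = 10.63.
η_II = COP_actual/COP_Carnot = 1.812/10.63 = 0.1705.

0.170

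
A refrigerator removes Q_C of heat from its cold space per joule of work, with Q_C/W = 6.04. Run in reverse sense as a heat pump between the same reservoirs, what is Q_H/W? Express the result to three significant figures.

7.04

The first law on one cycle gives Q_H = Q_C + W, so Q_H/W = Q_C/W + 1.
COP_HP = COP_R + 1 = 6.04 + 1 = 7.04.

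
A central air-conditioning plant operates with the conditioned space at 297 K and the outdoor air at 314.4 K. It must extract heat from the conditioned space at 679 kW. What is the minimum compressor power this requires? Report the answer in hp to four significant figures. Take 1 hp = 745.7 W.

53.35 hp

The reservoir spacing is ΔT = 314.4 − 297 = 17.40 K.
COP_Carnot = T_C/ΔT = 297.00/17.40 = 17.07.
Ẇ_min = Q̇/COP_Carnot = 679.0/17.07 = 39.78 kW = 53.35 hp.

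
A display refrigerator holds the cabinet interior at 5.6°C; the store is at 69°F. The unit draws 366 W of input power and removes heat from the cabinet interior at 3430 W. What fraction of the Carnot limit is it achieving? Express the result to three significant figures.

COP_actual = Q̇_C/Ẇ = 3430/366.0 = 9.372.
In absolute terms T_C = 278.75 K and T_H = 293.71 K, so ΔT = 14.96 K.
COP_Carnot = T_C/ΔT = 278.75/14.96 = 18.64.
η_II = COP_actual/COP_Carnot = 9.372/18.64 = 0.5028.

0.503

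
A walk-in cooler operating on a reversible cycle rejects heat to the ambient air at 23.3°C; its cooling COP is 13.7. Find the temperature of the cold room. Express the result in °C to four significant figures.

For a Carnot refrigerator COP_R = T_C/(T_H − T_C), so T_C = COP·T_H/(1 + COP).
With T_H = 296.45 K, T_C = 13.7 × 296.45/14.70 = 276.28 K.
Converting, 276.28 K = 3.13°C.

3.133 °C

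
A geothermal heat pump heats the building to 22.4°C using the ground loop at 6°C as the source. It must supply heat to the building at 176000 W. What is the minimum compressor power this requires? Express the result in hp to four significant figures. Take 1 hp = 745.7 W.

In absolute terms T_C = 279.15 K and T_H = 295.55 K, so ΔT = 16.40 K.
COP_Carnot = T_H/ΔT = 295.55/16.40 = 18.02.
Ẇ_min = Q̇/COP_Carnot = 176000/18.02 = 9766 W = 13.10 hp.

13.10 hp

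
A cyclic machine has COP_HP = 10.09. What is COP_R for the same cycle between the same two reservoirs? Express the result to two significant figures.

Since Q_H = Q_C + W for any cycle, COP_R = Q_C/W = Q_H/W − 1.
COP_R = 10.09 − 1 = 9.09.

9.1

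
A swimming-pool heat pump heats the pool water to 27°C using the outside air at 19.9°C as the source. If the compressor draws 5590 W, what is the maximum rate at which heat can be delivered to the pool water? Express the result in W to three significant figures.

236000 W

In absolute terms T_C = 293.05 K and T_H = 300.15 K, so ΔT = 7.100 K.
COP_Carnot = T_H/ΔT = 300.15/7.100 = 42.27.
Q̇_max = COP_Carnot × Ẇ = 42.27 × 5590 W = 236300 W.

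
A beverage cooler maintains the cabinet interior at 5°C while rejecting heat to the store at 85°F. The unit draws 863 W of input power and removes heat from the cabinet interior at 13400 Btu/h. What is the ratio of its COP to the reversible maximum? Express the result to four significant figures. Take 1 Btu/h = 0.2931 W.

Converting, Q̇_C = 13400 Btu/h = 3928 W, so COP_actual = Q̇_C/Ẇ = 3928/863.0 = 4.551.
In absolute terms T_C = 278.15 K and T_H = 302.59 K, so ΔT = 24.44 K.
COP_Carnot = T_C/ΔT = 278.15/24.44 = 11.38.
η_II = COP_actual/COP_Carnot = 4.551/11.38 = 0.4000.

0.4000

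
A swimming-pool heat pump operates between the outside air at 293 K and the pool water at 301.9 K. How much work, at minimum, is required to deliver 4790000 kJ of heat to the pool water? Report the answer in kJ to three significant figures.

141000 kJ

The reservoir spacing is ΔT = 301.9 − 293 = 8.900 K.
The reversible limit is COP_HP = T_H/ΔT = 33.92, so W_min = Q_H/COP = Q_H·ΔT/T_H.
W_min = 4790000 × 8.900/301.90 = 141200 kJ.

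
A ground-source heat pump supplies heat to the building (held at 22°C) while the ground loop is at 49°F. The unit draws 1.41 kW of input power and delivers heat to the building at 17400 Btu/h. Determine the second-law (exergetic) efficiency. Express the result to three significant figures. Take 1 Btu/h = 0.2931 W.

0.154

Converting, Q̇_H = 17400 Btu/h = 5.100 kW, so COP_actual = Q̇_H/Ẇ = 5.100/1.410 = 3.617.
In absolute terms T_C = 282.59 K and T_H = 295.15 K, so ΔT = 12.56 K.
COP_Carnot = T_H/ΔT = 295.15/12.56 = 23.51.
η_II = COP_actual/COP_Carnot = 3.617/23.51 = 0.1539.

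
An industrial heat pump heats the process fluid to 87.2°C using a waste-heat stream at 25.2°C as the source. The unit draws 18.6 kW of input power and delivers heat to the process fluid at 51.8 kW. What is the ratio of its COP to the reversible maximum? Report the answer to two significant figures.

COP_actual = Q̇_H/Ẇ = 51.80/18.60 = 2.785.
In absolute terms T_C = 298.35 K and T_H = 360.35 K, so ΔT = 62.00 K.
COP_Carnot = T_H/ΔT = 360.35/62.00 = 5.812.
η_II = COP_actual/COP_Carnot = 2.785/5.812 = 0.4792.

0.48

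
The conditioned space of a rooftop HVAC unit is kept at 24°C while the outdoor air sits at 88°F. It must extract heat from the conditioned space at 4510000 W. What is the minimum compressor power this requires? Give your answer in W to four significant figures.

107900 W

In absolute terms T_C = 297.15 K and T_H = 304.26 K, so ΔT = 7.111 K.
COP_Carnot = T_C/ΔT = 297.15/7.111 = 41.79.
Ẇ_min = Q̇/COP_Carnot = 4510000/41.79 = 107900 W.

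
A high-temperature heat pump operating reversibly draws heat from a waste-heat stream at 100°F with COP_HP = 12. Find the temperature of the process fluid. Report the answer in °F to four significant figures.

COP_HP = T_H/(T_H − T_C) rearranges to T_H = COP·T_C/(COP − 1).
With T_C = 310.93 K, T_H = 12 × 310.93/11.00 = 339.19 K.
Converting, 339.19 K = 150.88°F.

150.9 °F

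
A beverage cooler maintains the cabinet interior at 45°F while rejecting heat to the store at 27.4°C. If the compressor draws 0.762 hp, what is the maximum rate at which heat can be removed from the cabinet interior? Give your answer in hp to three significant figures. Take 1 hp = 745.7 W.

10.6 hp

In absolute terms T_C = 280.37 K and T_H = 300.55 K, so ΔT = 20.18 K.
COP_Carnot = T_C/ΔT = 280.37/20.18 = 13.90.
Q̇_max = COP_Carnot × Ẇ = 13.90 × 0.7620 hp = 10.59 hp.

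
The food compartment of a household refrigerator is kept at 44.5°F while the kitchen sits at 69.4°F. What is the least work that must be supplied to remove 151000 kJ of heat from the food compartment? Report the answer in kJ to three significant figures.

In absolute terms T_C = 280.09 K and T_H = 293.93 K, so ΔT = 13.83 K.
The reversible limit is COP_R = T_C/ΔT = 20.25, so W_min = Q_C/COP = Q_C·ΔT/T_C.
W_min = 151000 × 13.83/280.09 = 7458 kJ.

7460 kJ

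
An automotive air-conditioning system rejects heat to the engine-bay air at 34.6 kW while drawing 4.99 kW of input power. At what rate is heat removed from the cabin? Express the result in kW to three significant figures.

For a cyclic device the first law requires Q̇_H = Q̇_C + Ẇ.
Q̇_C = Q̇_H − Ẇ = 29.61 kW.

29.6 kW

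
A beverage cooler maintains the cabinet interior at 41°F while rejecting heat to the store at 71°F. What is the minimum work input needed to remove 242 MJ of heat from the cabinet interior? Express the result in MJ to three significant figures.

14.5 MJ

In absolute terms T_C = 278.15 K and T_H = 294.82 K, so ΔT = 16.67 K.
The reversible limit is COP_R = T_C/ΔT = 16.69, so W_min = Q_C/COP = Q_C·ΔT/T_C.
W_min = 242.0 × 16.67/278.15 = 14.50 MJ.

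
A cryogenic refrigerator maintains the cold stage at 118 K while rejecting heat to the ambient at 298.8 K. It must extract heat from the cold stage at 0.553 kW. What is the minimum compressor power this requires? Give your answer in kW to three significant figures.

0.847 kW

The reservoir spacing is ΔT = 298.8 − 118 = 180.8 K.
COP_Carnot = T_C/ΔT = 118.00/180.8 = 0.6527.
Ẇ_min = Q̇/COP_Carnot = 0.5530/0.6527 = 0.8473 kW.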